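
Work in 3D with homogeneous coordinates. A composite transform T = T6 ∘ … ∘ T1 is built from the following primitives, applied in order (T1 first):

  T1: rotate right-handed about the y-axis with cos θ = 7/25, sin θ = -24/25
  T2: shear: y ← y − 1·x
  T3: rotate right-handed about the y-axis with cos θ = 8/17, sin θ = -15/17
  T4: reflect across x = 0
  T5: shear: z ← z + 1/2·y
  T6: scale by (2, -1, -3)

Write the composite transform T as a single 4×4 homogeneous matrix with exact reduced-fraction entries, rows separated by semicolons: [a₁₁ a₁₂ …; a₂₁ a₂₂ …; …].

T = [608/425 0 594/425 0; 7/25 -1 -24/25 0; -57/34 -3/2 12/17 0; 0 0 0 1]

T1 = [7/25 0 -24/25 0; 0 1 0 0; 24/25 0 7/25 0; 0 0 0 1]
T2·T1 = [7/25 0 -24/25 0; -7/25 1 24/25 0; 24/25 0 7/25 0; 0 0 0 1]
T3·…·T1 = [-304/425 0 -297/425 0; -7/25 1 24/25 0; 297/425 0 -304/425 0; 0 0 0 1]
T4·…·T1 = [304/425 0 297/425 0; -7/25 1 24/25 0; 297/425 0 -304/425 0; 0 0 0 1]
T5·…·T1 = [304/425 0 297/425 0; -7/25 1 24/25 0; 19/34 1/2 -4/17 0; 0 0 0 1]
T6·…·T1 = [608/425 0 594/425 0; 7/25 -1 -24/25 0; -57/34 -3/2 12/17 0; 0 0 0 1]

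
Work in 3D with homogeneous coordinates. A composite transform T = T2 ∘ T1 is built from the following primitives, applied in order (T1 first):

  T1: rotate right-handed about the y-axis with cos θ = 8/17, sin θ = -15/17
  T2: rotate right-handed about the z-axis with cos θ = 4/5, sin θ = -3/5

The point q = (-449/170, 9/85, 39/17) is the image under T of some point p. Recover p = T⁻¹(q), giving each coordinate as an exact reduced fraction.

p = (1, -3/2, 3)

T1 = [8/17 0 -15/17 0; 0 1 0 0; 15/17 0 8/17 0; 0 0 0 1]
T2·T1 = [32/85 3/5 -12/17 0; -24/85 4/5 9/17 0; 15/17 0 8/17 0; 0 0 0 1]
det M = 1; M⁻¹ = [32/85 -24/85 15/17 0; 3/5 4/5 0 0; -12/17 9/17 8/17 0; 0 0 0 1]
M⁻¹ · (-449/170, 9/85, 39/17)ᵀ = (1, -3/2, 3)ᵀ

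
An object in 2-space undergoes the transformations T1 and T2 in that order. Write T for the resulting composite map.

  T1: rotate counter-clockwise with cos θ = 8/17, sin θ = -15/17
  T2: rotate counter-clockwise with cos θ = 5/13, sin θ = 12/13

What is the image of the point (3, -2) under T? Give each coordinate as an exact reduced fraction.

T1 rotate counter-clockwise with cos θ = 8/17, sin θ = -15/17: (3, -2) → (-6/17, -61/17)
T2 rotate counter-clockwise with cos θ = 5/13, sin θ = 12/13: (-6/17, -61/17) → (54/17, -29/17)

T(p) = (54/17, -29/17)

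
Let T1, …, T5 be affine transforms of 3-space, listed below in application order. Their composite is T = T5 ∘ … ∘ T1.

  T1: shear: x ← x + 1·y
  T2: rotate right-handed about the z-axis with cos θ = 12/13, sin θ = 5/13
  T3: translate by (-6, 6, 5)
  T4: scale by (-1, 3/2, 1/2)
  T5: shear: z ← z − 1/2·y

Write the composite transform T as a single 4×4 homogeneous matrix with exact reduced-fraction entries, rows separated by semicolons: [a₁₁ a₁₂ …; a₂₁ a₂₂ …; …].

T = [-12/13 -7/13 0 6; 15/26 51/26 0 9; -15/52 -51/52 1/2 -2; 0 0 0 1]

T1 = [1 1 0 0; 0 1 0 0; 0 0 1 0; 0 0 0 1]
T2·T1 = [12/13 7/13 0 0; 5/13 17/13 0 0; 0 0 1 0; 0 0 0 1]
T3·…·T1 = [12/13 7/13 0 -6; 5/13 17/13 0 6; 0 0 1 5; 0 0 0 1]
T4·…·T1 = [-12/13 -7/13 0 6; 15/26 51/26 0 9; 0 0 1/2 5/2; 0 0 0 1]
T5·…·T1 = [-12/13 -7/13 0 6; 15/26 51/26 0 9; -15/52 -51/52 1/2 -2; 0 0 0 1]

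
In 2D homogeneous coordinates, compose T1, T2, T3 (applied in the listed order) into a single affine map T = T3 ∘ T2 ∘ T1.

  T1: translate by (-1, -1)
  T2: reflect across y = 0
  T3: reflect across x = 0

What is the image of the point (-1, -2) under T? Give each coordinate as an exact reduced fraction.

T1 translate by (-1, -1): (-1, -2) → (-2, -3)
T2 reflect across y = 0: (-2, -3) → (-2, 3)
T3 reflect across x = 0: (-2, 3) → (2, 3)

T(p) = (2, 3)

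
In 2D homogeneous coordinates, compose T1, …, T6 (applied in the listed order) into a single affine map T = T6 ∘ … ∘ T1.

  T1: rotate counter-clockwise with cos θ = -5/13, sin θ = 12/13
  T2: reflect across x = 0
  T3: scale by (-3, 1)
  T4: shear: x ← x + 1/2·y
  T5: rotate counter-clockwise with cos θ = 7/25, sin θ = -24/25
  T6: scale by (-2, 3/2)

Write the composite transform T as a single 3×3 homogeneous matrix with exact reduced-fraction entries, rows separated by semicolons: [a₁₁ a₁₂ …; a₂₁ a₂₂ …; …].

T1 = [-5/13 -12/13 0; 12/13 -5/13 0; 0 0 1]
T2·T1 = [5/13 12/13 0; 12/13 -5/13 0; 0 0 1]
T3·…·T1 = [-15/13 -36/13 0; 12/13 -5/13 0; 0 0 1]
T4·…·T1 = [-9/13 -77/26 0; 12/13 -5/13 0; 0 0 1]
T5·…·T1 = [9/13 -779/650 0; 12/13 889/325 0; 0 0 1]
T6·…·T1 = [-18/13 779/325 0; 18/13 2667/650 0; 0 0 1]

T = [-18/13 779/325 0; 18/13 2667/650 0; 0 0 1]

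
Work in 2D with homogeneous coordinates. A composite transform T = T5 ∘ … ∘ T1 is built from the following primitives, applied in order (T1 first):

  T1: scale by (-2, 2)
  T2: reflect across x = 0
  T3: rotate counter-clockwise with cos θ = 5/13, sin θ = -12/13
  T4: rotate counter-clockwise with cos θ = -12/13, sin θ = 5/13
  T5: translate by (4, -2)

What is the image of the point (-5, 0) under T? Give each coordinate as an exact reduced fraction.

T(p) = (4, -12)

T1 scale by (-2, 2): (-5, 0) → (10, 0)
T2 reflect across x = 0: (10, 0) → (-10, 0)
T3 rotate counter-clockwise with cos θ = 5/13, sin θ = -12/13: (-10, 0) → (-50/13, 120/13)
T4 rotate counter-clockwise with cos θ = -12/13, sin θ = 5/13: (-50/13, 120/13) → (0, -10)
T5 translate by (4, -2): (0, -10) → (4, -12)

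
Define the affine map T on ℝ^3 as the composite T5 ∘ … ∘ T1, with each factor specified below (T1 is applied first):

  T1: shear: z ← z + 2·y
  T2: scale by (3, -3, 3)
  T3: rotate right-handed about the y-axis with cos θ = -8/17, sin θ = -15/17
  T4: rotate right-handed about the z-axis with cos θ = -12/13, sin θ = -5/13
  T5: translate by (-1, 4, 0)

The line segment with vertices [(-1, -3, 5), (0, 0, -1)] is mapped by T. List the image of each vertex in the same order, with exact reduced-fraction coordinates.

T1 shear: z ← z + 2·y: (-1, -3, 5) → (-1, -3, -1); (0, 0, -1) → (0, 0, -1)
T2 scale by (3, -3, 3): (-1, -3, -1) → (-3, 9, -3); (0, 0, -1) → (0, 0, -3)
T3 rotate right-handed about the y-axis with cos θ = -8/17, sin θ = -15/17: (-3, 9, -3) → (69/17, 9, -21/17); (0, 0, -3) → (45/17, 0, 24/17)
T4 rotate right-handed about the z-axis with cos θ = -12/13, sin θ = -5/13: (69/17, 9, -21/17) → (-63/221, -2181/221, -21/17); (45/17, 0, 24/17) → (-540/221, -225/221, 24/17)
T5 translate by (-1, 4, 0): (-63/221, -2181/221, -21/17) → (-284/221, -1297/221, -21/17); (-540/221, -225/221, 24/17) → (-761/221, 659/221, 24/17)

image vertices: (-284/221, -1297/221, -21/17), (-761/221, 659/221, 24/17)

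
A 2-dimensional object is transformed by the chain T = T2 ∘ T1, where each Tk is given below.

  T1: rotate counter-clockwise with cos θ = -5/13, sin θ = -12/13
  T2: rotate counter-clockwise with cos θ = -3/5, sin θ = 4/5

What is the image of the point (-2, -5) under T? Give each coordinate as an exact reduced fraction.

T1 rotate counter-clockwise with cos θ = -5/13, sin θ = -12/13: (-2, -5) → (-50/13, 49/13)
T2 rotate counter-clockwise with cos θ = -3/5, sin θ = 4/5: (-50/13, 49/13) → (-46/65, -347/65)

T(p) = (-46/65, -347/65)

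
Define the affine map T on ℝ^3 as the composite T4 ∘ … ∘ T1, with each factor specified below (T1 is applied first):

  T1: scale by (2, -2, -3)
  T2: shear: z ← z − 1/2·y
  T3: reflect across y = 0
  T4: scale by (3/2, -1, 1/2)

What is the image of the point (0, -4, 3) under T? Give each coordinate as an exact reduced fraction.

T(p) = (0, 8, -13/2)

T1 scale by (2, -2, -3): (0, -4, 3) → (0, 8, -9)
T2 shear: z ← z − 1/2·y: (0, 8, -9) → (0, 8, -13)
T3 reflect across y = 0: (0, 8, -13) → (0, -8, -13)
T4 scale by (3/2, -1, 1/2): (0, -8, -13) → (0, 8, -13/2)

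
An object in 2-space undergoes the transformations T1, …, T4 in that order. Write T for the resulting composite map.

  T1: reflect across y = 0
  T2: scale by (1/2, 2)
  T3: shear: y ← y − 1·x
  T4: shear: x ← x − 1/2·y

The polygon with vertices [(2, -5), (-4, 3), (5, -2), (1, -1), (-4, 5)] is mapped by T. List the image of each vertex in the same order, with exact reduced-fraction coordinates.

T1 reflect across y = 0: (2, -5) → (2, 5); (-4, 3) → (-4, -3); (5, -2) → (5, 2); (1, -1) → (1, 1); (-4, 5) → (-4, -5)
T2 scale by (1/2, 2): (2, 5) → (1, 10); (-4, -3) → (-2, -6); (5, 2) → (5/2, 4); (1, 1) → (1/2, 2); (-4, -5) → (-2, -10)
T3 shear: y ← y − 1·x: (1, 10) → (1, 9); (-2, -6) → (-2, -4); (5/2, 4) → (5/2, 3/2); (1/2, 2) → (1/2, 3/2); (-2, -10) → (-2, -8)
T4 shear: x ← x − 1/2·y: (1, 9) → (-7/2, 9); (-2, -4) → (0, -4); (5/2, 3/2) → (7/4, 3/2); (1/2, 3/2) → (-1/4, 3/2); (-2, -8) → (2, -8)

image vertices: (-7/2, 9), (0, -4), (7/4, 3/2), (-1/4, 3/2), (2, -8)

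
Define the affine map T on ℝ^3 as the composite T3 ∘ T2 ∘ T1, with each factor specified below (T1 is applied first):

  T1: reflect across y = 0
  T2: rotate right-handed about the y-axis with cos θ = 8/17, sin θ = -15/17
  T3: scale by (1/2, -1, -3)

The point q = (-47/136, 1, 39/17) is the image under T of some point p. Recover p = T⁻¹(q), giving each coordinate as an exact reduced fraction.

p = (-1, 1, 1/4)

T1 = [1 0 0 0; 0 -1 0 0; 0 0 1 0; 0 0 0 1]
T2·T1 = [8/17 0 -15/17 0; 0 -1 0 0; 15/17 0 8/17 0; 0 0 0 1]
T3·…·T1 = [4/17 0 -15/34 0; 0 1 0 0; -45/17 0 -24/17 0; 0 0 0 1]
det M = -3/2; M⁻¹ = [16/17 0 -5/17 0; 0 1 0 0; -30/17 0 -8/51 0; 0 0 0 1]
M⁻¹ · (-47/136, 1, 39/17)ᵀ = (-1, 1, 1/4)ᵀ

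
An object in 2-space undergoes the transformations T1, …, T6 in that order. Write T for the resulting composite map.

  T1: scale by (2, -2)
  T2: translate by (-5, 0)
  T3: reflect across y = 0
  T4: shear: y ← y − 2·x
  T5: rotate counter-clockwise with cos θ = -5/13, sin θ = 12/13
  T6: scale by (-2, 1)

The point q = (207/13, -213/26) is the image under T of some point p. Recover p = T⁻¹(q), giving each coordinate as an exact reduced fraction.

p = (1/4, 3/4)

T1 = [2 0 0; 0 -2 0; 0 0 1]
T2·T1 = [2 0 -5; 0 -2 0; 0 0 1]
T3·…·T1 = [2 0 -5; 0 2 0; 0 0 1]
T4·…·T1 = [2 0 -5; -4 2 10; 0 0 1]
T5·…·T1 = [38/13 -24/13 -95/13; 44/13 -10/13 -110/13; 0 0 1]
T6·…·T1 = [-76/13 48/13 190/13; 44/13 -10/13 -110/13; 0 0 1]
det M = -8; M⁻¹ = [5/52 6/13 5/2; 11/26 19/26 0; 0 0 1]
M⁻¹ · (207/13, -213/26)ᵀ = (1/4, 3/4)ᵀ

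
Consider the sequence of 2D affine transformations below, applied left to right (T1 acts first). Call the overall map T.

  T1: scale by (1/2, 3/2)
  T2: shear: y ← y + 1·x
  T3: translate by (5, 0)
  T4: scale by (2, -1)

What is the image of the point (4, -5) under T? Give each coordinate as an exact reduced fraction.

T1 scale by (1/2, 3/2): (4, -5) → (2, -15/2)
T2 shear: y ← y + 1·x: (2, -15/2) → (2, -11/2)
T3 translate by (5, 0): (2, -11/2) → (7, -11/2)
T4 scale by (2, -1): (7, -11/2) → (14, 11/2)

T(p) = (14, 11/2)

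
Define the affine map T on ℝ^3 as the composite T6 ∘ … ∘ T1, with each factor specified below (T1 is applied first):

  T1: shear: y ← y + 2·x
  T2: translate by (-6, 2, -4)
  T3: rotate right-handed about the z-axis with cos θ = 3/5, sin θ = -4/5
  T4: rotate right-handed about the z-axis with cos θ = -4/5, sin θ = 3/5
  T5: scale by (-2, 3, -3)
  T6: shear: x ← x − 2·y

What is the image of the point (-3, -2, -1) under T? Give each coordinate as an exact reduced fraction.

T1 shear: y ← y + 2·x: (-3, -2, -1) → (-3, -8, -1)
T2 translate by (-6, 2, -4): (-3, -8, -1) → (-9, -6, -5)
T3 rotate right-handed about the z-axis with cos θ = 3/5, sin θ = -4/5: (-9, -6, -5) → (-51/5, 18/5, -5)
T4 rotate right-handed about the z-axis with cos θ = -4/5, sin θ = 3/5: (-51/5, 18/5, -5) → (6, -9, -5)
T5 scale by (-2, 3, -3): (6, -9, -5) → (-12, -27, 15)
T6 shear: x ← x − 2·y: (-12, -27, 15) → (42, -27, 15)

T(p) = (42, -27, 15)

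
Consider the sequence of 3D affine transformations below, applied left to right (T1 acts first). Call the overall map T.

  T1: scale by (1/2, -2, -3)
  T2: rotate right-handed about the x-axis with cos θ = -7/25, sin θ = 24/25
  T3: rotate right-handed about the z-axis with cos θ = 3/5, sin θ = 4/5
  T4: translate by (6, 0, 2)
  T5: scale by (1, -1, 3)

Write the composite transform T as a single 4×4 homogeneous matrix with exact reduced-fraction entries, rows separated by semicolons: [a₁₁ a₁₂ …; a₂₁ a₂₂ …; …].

T = [3/10 -56/125 -288/125 6; -2/5 -42/125 -216/125 0; 0 -144/25 63/25 6; 0 0 0 1]

T1 = [1/2 0 0 0; 0 -2 0 0; 0 0 -3 0; 0 0 0 1]
T2·T1 = [1/2 0 0 0; 0 14/25 72/25 0; 0 -48/25 21/25 0; 0 0 0 1]
T3·…·T1 = [3/10 -56/125 -288/125 0; 2/5 42/125 216/125 0; 0 -48/25 21/25 0; 0 0 0 1]
T4·…·T1 = [3/10 -56/125 -288/125 6; 2/5 42/125 216/125 0; 0 -48/25 21/25 2; 0 0 0 1]
T5·…·T1 = [3/10 -56/125 -288/125 6; -2/5 -42/125 -216/125 0; 0 -144/25 63/25 6; 0 0 0 1]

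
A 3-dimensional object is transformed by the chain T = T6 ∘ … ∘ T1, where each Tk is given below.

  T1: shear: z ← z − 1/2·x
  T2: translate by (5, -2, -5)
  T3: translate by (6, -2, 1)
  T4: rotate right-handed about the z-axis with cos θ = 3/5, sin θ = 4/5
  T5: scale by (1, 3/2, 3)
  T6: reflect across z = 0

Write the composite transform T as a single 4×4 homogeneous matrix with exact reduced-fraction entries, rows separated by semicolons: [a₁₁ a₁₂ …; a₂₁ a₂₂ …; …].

T1 = [1 0 0 0; 0 1 0 0; -1/2 0 1 0; 0 0 0 1]
T2·T1 = [1 0 0 5; 0 1 0 -2; -1/2 0 1 -5; 0 0 0 1]
T3·…·T1 = [1 0 0 11; 0 1 0 -4; -1/2 0 1 -4; 0 0 0 1]
T4·…·T1 = [3/5 -4/5 0 49/5; 4/5 3/5 0 32/5; -1/2 0 1 -4; 0 0 0 1]
T5·…·T1 = [3/5 -4/5 0 49/5; 6/5 9/10 0 48/5; -3/2 0 3 -12; 0 0 0 1]
T6·…·T1 = [3/5 -4/5 0 49/5; 6/5 9/10 0 48/5; 3/2 0 -3 12; 0 0 0 1]

T = [3/5 -4/5 0 49/5; 6/5 9/10 0 48/5; 3/2 0 -3 12; 0 0 0 1]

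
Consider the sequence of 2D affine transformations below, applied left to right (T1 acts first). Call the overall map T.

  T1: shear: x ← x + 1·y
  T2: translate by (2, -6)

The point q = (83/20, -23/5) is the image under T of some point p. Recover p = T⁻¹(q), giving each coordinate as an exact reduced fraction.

T1 = [1 1 0; 0 1 0; 0 0 1]
T2·T1 = [1 1 2; 0 1 -6; 0 0 1]
det M = 1; M⁻¹ = [1 -1 -8; 0 1 6; 0 0 1]
M⁻¹ · (83/20, -23/5)ᵀ = (3/4, 7/5)ᵀ

p = (3/4, 7/5)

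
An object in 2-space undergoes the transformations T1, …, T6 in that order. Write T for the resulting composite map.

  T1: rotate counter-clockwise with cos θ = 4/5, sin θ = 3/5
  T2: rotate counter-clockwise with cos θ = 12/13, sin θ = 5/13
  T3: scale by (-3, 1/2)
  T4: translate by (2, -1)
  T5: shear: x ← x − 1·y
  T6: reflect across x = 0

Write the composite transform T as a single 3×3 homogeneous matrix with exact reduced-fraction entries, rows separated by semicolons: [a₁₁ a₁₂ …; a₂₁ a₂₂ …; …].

T1 = [4/5 -3/5 0; 3/5 4/5 0; 0 0 1]
T2·T1 = [33/65 -56/65 0; 56/65 33/65 0; 0 0 1]
T3·…·T1 = [-99/65 168/65 0; 28/65 33/130 0; 0 0 1]
T4·…·T1 = [-99/65 168/65 2; 28/65 33/130 -1; 0 0 1]
T5·…·T1 = [-127/65 303/130 3; 28/65 33/130 -1; 0 0 1]
T6·…·T1 = [127/65 -303/130 -3; 28/65 33/130 -1; 0 0 1]

T = [127/65 -303/130 -3; 28/65 33/130 -1; 0 0 1]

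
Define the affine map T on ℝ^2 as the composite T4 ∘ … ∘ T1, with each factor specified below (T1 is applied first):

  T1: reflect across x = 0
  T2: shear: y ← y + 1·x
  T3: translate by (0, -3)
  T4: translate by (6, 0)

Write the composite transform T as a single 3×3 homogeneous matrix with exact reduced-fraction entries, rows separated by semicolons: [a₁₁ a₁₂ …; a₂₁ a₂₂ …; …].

T = [-1 0 6; -1 1 -3; 0 0 1]

T1 = [-1 0 0; 0 1 0; 0 0 1]
T2·T1 = [-1 0 0; -1 1 0; 0 0 1]
T3·…·T1 = [-1 0 0; -1 1 -3; 0 0 1]
T4·…·T1 = [-1 0 6; -1 1 -3; 0 0 1]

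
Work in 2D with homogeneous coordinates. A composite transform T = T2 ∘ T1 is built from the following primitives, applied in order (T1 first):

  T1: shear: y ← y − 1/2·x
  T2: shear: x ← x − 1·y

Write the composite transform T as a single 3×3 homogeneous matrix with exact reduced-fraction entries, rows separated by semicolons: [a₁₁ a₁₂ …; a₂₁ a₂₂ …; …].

T = [3/2 -1 0; -1/2 1 0; 0 0 1]

T1 = [1 0 0; -1/2 1 0; 0 0 1]
T2·T1 = [3/2 -1 0; -1/2 1 0; 0 0 1]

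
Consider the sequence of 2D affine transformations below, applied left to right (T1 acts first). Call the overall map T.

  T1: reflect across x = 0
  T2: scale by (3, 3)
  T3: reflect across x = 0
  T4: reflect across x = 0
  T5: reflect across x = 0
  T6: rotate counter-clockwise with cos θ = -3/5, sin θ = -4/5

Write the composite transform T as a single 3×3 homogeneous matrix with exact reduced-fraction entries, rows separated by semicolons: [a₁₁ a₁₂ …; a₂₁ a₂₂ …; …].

T = [-9/5 12/5 0; -12/5 -9/5 0; 0 0 1]

T1 = [-1 0 0; 0 1 0; 0 0 1]
T2·T1 = [-3 0 0; 0 3 0; 0 0 1]
T3·…·T1 = [3 0 0; 0 3 0; 0 0 1]
T4·…·T1 = [-3 0 0; 0 3 0; 0 0 1]
T5·…·T1 = [3 0 0; 0 3 0; 0 0 1]
T6·…·T1 = [-9/5 12/5 0; -12/5 -9/5 0; 0 0 1]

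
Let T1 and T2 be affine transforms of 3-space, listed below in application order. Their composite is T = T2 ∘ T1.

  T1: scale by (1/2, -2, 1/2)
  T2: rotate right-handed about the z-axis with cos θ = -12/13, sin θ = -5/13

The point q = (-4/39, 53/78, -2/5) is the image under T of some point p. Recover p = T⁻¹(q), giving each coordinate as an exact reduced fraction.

T1 = [1/2 0 0 0; 0 -2 0 0; 0 0 1/2 0; 0 0 0 1]
T2·T1 = [-6/13 -10/13 0 0; -5/26 24/13 0 0; 0 0 1/2 0; 0 0 0 1]
det M = -1/2; M⁻¹ = [-24/13 -10/13 0 0; -5/26 6/13 0 0; 0 0 2 0; 0 0 0 1]
M⁻¹ · (-4/39, 53/78, -2/5)ᵀ = (-1/3, 1/3, -4/5)ᵀ

p = (-1/3, 1/3, -4/5)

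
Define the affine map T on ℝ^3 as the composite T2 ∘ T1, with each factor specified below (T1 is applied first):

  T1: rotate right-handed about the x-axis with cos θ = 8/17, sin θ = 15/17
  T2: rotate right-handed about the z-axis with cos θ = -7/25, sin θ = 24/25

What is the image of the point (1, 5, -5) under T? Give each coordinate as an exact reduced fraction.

T(p) = (-2879/425, -397/425, 35/17)

T1 rotate right-handed about the x-axis with cos θ = 8/17, sin θ = 15/17: (1, 5, -5) → (1, 115/17, 35/17)
T2 rotate right-handed about the z-axis with cos θ = -7/25, sin θ = 24/25: (1, 115/17, 35/17) → (-2879/425, -397/425, 35/17)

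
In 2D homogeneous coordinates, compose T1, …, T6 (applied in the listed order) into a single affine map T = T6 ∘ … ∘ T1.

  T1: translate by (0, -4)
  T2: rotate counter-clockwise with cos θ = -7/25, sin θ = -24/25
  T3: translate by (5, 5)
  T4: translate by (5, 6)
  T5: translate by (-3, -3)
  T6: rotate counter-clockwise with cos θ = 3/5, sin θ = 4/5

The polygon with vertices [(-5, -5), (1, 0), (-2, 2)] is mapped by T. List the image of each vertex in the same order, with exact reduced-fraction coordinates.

T1 translate by (0, -4): (-5, -5) → (-5, -9); (1, 0) → (1, -4); (-2, 2) → (-2, -2)
T2 rotate counter-clockwise with cos θ = -7/25, sin θ = -24/25: (-5, -9) → (-181/25, 183/25); (1, -4) → (-103/25, 4/25); (-2, -2) → (-34/25, 62/25)
T3 translate by (5, 5): (-181/25, 183/25) → (-56/25, 308/25); (-103/25, 4/25) → (22/25, 129/25); (-34/25, 62/25) → (91/25, 187/25)
T4 translate by (5, 6): (-56/25, 308/25) → (69/25, 458/25); (22/25, 129/25) → (147/25, 279/25); (91/25, 187/25) → (216/25, 337/25)
T5 translate by (-3, -3): (69/25, 458/25) → (-6/25, 383/25); (147/25, 279/25) → (72/25, 204/25); (216/25, 337/25) → (141/25, 262/25)
T6 rotate counter-clockwise with cos θ = 3/5, sin θ = 4/5: (-6/25, 383/25) → (-62/5, 9); (72/25, 204/25) → (-24/5, 36/5); (141/25, 262/25) → (-5, 54/5)

image vertices: (-62/5, 9), (-24/5, 36/5), (-5, 54/5)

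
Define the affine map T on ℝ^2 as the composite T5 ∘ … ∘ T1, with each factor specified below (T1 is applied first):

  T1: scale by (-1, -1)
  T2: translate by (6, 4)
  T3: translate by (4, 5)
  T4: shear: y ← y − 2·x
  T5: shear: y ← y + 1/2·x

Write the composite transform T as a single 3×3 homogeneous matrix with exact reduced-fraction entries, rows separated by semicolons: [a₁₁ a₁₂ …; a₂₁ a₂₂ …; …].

T1 = [-1 0 0; 0 -1 0; 0 0 1]
T2·T1 = [-1 0 6; 0 -1 4; 0 0 1]
T3·…·T1 = [-1 0 10; 0 -1 9; 0 0 1]
T4·…·T1 = [-1 0 10; 2 -1 -11; 0 0 1]
T5·…·T1 = [-1 0 10; 3/2 -1 -6; 0 0 1]

T = [-1 0 10; 3/2 -1 -6; 0 0 1]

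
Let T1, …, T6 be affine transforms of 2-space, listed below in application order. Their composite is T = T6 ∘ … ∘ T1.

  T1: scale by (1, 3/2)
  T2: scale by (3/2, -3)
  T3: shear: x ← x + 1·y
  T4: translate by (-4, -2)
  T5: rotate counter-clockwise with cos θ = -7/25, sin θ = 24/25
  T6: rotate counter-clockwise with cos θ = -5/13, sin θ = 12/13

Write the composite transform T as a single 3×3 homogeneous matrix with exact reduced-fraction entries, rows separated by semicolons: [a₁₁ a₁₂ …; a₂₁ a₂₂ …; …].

T = [-759/650 441/650 604/325; -306/325 4113/650 1322/325; 0 0 1]

T1 = [1 0 0; 0 3/2 0; 0 0 1]
T2·T1 = [3/2 0 0; 0 -9/2 0; 0 0 1]
T3·…·T1 = [3/2 -9/2 0; 0 -9/2 0; 0 0 1]
T4·…·T1 = [3/2 -9/2 -4; 0 -9/2 -2; 0 0 1]
T5·…·T1 = [-21/50 279/50 76/25; 36/25 -153/50 -82/25; 0 0 1]
T6·…·T1 = [-759/650 441/650 604/325; -306/325 4113/650 1322/325; 0 0 1]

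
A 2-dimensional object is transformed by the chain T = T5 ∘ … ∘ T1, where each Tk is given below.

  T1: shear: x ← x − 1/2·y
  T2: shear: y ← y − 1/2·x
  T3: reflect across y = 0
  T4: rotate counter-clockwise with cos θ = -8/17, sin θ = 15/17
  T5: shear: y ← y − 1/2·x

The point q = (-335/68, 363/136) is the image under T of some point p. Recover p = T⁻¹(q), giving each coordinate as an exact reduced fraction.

p = (1, -3)

T1 = [1 -1/2 0; 0 1 0; 0 0 1]
T2·T1 = [1 -1/2 0; -1/2 5/4 0; 0 0 1]
T3·…·T1 = [1 -1/2 0; 1/2 -5/4 0; 0 0 1]
T4·…·T1 = [-31/34 91/68 0; 11/17 5/34 0; 0 0 1]
T5·…·T1 = [-31/34 91/68 0; 75/68 -71/136 0; 0 0 1]
det M = -1; M⁻¹ = [71/136 91/68 0; 75/68 31/34 0; 0 0 1]
M⁻¹ · (-335/68, 363/136)ᵀ = (1, -3)ᵀ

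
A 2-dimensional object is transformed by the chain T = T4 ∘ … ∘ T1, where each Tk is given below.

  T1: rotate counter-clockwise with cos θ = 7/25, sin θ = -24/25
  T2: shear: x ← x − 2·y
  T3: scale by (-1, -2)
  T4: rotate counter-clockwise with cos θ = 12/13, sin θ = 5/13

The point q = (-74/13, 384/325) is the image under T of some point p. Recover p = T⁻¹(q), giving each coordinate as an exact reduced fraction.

p = (2, 1)

T1 = [7/25 24/25 0; -24/25 7/25 0; 0 0 1]
T2·T1 = [11/5 2/5 0; -24/25 7/25 0; 0 0 1]
T3·…·T1 = [-11/5 -2/5 0; 48/25 -14/25 0; 0 0 1]
T4·…·T1 = [-36/13 -2/13 0; 301/325 -218/325 0; 0 0 1]
det M = 2; M⁻¹ = [-109/325 1/13 0; -301/650 -18/13 0; 0 0 1]
M⁻¹ · (-74/13, 384/325)ᵀ = (2, 1)ᵀ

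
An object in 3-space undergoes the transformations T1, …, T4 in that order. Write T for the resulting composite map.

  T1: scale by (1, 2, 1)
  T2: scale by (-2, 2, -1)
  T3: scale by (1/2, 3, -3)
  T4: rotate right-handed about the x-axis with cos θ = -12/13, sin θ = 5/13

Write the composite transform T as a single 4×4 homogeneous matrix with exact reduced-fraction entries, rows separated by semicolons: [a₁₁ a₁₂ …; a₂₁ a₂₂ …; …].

T1 = [1 0 0 0; 0 2 0 0; 0 0 1 0; 0 0 0 1]
T2·T1 = [-2 0 0 0; 0 4 0 0; 0 0 -1 0; 0 0 0 1]
T3·…·T1 = [-1 0 0 0; 0 12 0 0; 0 0 3 0; 0 0 0 1]
T4·…·T1 = [-1 0 0 0; 0 -144/13 -15/13 0; 0 60/13 -36/13 0; 0 0 0 1]

T = [-1 0 0 0; 0 -144/13 -15/13 0; 0 60/13 -36/13 0; 0 0 0 1]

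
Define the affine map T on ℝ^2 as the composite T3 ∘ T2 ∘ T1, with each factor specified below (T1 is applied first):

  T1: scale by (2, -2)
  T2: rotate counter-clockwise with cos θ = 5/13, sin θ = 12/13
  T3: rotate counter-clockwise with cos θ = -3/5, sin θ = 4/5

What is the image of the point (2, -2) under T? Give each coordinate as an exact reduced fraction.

T1 scale by (2, -2): (2, -2) → (4, 4)
T2 rotate counter-clockwise with cos θ = 5/13, sin θ = 12/13: (4, 4) → (-28/13, 68/13)
T3 rotate counter-clockwise with cos θ = -3/5, sin θ = 4/5: (-28/13, 68/13) → (-188/65, -316/65)

T(p) = (-188/65, -316/65)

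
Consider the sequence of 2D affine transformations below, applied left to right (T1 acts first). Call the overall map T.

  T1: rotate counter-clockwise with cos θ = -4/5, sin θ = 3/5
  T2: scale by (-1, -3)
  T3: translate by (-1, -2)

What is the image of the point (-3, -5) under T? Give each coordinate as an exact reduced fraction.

T1 rotate counter-clockwise with cos θ = -4/5, sin θ = 3/5: (-3, -5) → (27/5, 11/5)
T2 scale by (-1, -3): (27/5, 11/5) → (-27/5, -33/5)
T3 translate by (-1, -2): (-27/5, -33/5) → (-32/5, -43/5)

T(p) = (-32/5, -43/5)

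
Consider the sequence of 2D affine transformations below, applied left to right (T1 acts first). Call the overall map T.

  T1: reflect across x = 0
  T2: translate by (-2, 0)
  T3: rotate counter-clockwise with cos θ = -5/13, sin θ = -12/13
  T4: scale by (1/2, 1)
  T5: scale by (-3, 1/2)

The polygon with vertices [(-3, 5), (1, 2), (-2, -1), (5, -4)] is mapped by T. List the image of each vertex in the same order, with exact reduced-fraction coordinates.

image vertices: (-165/26, -37/26), (-9/2, 1), (18/13, 5/26), (3/2, 4)

T1 reflect across x = 0: (-3, 5) → (3, 5); (1, 2) → (-1, 2); (-2, -1) → (2, -1); (5, -4) → (-5, -4)
T2 translate by (-2, 0): (3, 5) → (1, 5); (-1, 2) → (-3, 2); (2, -1) → (0, -1); (-5, -4) → (-7, -4)
T3 rotate counter-clockwise with cos θ = -5/13, sin θ = -12/13: (1, 5) → (55/13, -37/13); (-3, 2) → (3, 2); (0, -1) → (-12/13, 5/13); (-7, -4) → (-1, 8)
T4 scale by (1/2, 1): (55/13, -37/13) → (55/26, -37/13); (3, 2) → (3/2, 2); (-12/13, 5/13) → (-6/13, 5/13); (-1, 8) → (-1/2, 8)
T5 scale by (-3, 1/2): (55/26, -37/13) → (-165/26, -37/26); (3/2, 2) → (-9/2, 1); (-6/13, 5/13) → (18/13, 5/26); (-1/2, 8) → (3/2, 4)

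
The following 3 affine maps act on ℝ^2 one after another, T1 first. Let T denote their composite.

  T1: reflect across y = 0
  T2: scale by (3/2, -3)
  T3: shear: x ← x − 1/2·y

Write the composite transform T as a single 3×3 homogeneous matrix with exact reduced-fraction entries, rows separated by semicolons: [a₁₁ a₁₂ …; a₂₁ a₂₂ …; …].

T = [3/2 -3/2 0; 0 3 0; 0 0 1]

T1 = [1 0 0; 0 -1 0; 0 0 1]
T2·T1 = [3/2 0 0; 0 3 0; 0 0 1]
T3·…·T1 = [3/2 -3/2 0; 0 3 0; 0 0 1]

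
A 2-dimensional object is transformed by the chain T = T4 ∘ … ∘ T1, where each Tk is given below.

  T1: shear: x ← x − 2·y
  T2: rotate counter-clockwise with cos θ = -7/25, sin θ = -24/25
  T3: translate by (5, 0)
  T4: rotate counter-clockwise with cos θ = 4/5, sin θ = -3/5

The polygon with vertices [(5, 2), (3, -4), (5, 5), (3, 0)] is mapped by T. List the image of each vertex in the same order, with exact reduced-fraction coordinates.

image vertices: (22/5, -26/5), (-36/5, -32/5), (11, -4), (8/5, -24/5)

T1 shear: x ← x − 2·y: (5, 2) → (1, 2); (3, -4) → (11, -4); (5, 5) → (-5, 5); (3, 0) → (3, 0)
T2 rotate counter-clockwise with cos θ = -7/25, sin θ = -24/25: (1, 2) → (41/25, -38/25); (11, -4) → (-173/25, -236/25); (-5, 5) → (31/5, 17/5); (3, 0) → (-21/25, -72/25)
T3 translate by (5, 0): (41/25, -38/25) → (166/25, -38/25); (-173/25, -236/25) → (-48/25, -236/25); (31/5, 17/5) → (56/5, 17/5); (-21/25, -72/25) → (104/25, -72/25)
T4 rotate counter-clockwise with cos θ = 4/5, sin θ = -3/5: (166/25, -38/25) → (22/5, -26/5); (-48/25, -236/25) → (-36/5, -32/5); (56/5, 17/5) → (11, -4); (104/25, -72/25) → (8/5, -24/5)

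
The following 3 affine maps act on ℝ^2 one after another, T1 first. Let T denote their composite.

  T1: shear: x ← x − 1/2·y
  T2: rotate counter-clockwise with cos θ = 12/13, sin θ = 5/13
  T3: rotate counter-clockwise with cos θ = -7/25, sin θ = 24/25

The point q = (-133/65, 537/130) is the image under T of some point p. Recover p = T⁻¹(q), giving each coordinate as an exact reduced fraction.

p = (4, -1)

T1 = [1 -1/2 0; 0 1 0; 0 0 1]
T2·T1 = [12/13 -11/13 0; 5/13 19/26 0; 0 0 1]
T3·…·T1 = [-204/325 -151/325 0; 253/325 -661/650 0; 0 0 1]
det M = 1; M⁻¹ = [-661/650 151/325 0; -253/325 -204/325 0; 0 0 1]
M⁻¹ · (-133/65, 537/130)ᵀ = (4, -1)ᵀ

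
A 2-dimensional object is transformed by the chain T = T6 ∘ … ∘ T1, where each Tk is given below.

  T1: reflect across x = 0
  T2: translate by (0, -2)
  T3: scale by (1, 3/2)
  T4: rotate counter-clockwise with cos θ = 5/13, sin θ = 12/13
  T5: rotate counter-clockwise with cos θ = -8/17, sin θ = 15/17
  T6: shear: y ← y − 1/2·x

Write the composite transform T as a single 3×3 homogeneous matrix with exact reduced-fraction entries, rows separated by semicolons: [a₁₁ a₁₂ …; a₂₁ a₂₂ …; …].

T = [220/221 63/442 -63/221; -89/221 -1383/884 1383/442; 0 0 1]

T1 = [-1 0 0; 0 1 0; 0 0 1]
T2·T1 = [-1 0 0; 0 1 -2; 0 0 1]
T3·…·T1 = [-1 0 0; 0 3/2 -3; 0 0 1]
T4·…·T1 = [-5/13 -18/13 36/13; -12/13 15/26 -15/13; 0 0 1]
T5·…·T1 = [220/221 63/442 -63/221; 21/221 -330/221 660/221; 0 0 1]
T6·…·T1 = [220/221 63/442 -63/221; -89/221 -1383/884 1383/442; 0 0 1]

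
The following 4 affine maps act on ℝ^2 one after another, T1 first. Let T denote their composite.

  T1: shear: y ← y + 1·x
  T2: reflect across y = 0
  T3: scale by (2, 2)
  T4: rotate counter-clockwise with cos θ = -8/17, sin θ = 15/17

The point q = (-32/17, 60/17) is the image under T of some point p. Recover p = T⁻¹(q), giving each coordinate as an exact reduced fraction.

p = (2, -2)

T1 = [1 0 0; 1 1 0; 0 0 1]
T2·T1 = [1 0 0; -1 -1 0; 0 0 1]
T3·…·T1 = [2 0 0; -2 -2 0; 0 0 1]
T4·…·T1 = [14/17 30/17 0; 46/17 16/17 0; 0 0 1]
det M = -4; M⁻¹ = [-4/17 15/34 0; 23/34 -7/34 0; 0 0 1]
M⁻¹ · (-32/17, 60/17)ᵀ = (2, -2)ᵀ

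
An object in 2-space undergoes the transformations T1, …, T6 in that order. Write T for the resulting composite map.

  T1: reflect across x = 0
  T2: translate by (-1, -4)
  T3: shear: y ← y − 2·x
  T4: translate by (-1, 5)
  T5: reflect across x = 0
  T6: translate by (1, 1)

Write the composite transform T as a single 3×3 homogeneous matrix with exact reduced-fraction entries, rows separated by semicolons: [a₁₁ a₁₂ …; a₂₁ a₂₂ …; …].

T1 = [-1 0 0; 0 1 0; 0 0 1]
T2·T1 = [-1 0 -1; 0 1 -4; 0 0 1]
T3·…·T1 = [-1 0 -1; 2 1 -2; 0 0 1]
T4·…·T1 = [-1 0 -2; 2 1 3; 0 0 1]
T5·…·T1 = [1 0 2; 2 1 3; 0 0 1]
T6·…·T1 = [1 0 3; 2 1 4; 0 0 1]

T = [1 0 3; 2 1 4; 0 0 1]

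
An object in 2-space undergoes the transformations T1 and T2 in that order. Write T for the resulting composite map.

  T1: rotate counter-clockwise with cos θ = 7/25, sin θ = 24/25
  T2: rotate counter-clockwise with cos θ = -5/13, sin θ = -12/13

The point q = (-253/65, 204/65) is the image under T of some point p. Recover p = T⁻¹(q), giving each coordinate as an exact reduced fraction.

T1 = [7/25 -24/25 0; 24/25 7/25 0; 0 0 1]
T2·T1 = [253/325 204/325 0; -204/325 253/325 0; 0 0 1]
det M = 1; M⁻¹ = [253/325 -204/325 0; 204/325 253/325 0; 0 0 1]
M⁻¹ · (-253/65, 204/65)ᵀ = (-5, 0)ᵀ

p = (-5, 0)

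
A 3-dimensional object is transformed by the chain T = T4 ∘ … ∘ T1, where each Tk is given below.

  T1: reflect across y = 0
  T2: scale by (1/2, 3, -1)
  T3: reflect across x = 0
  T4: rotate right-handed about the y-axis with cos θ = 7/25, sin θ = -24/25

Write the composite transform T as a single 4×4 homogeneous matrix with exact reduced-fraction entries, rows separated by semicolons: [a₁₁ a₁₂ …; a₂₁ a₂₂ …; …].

T = [-7/50 0 24/25 0; 0 -3 0 0; -12/25 0 -7/25 0; 0 0 0 1]

T1 = [1 0 0 0; 0 -1 0 0; 0 0 1 0; 0 0 0 1]
T2·T1 = [1/2 0 0 0; 0 -3 0 0; 0 0 -1 0; 0 0 0 1]
T3·…·T1 = [-1/2 0 0 0; 0 -3 0 0; 0 0 -1 0; 0 0 0 1]
T4·…·T1 = [-7/50 0 24/25 0; 0 -3 0 0; -12/25 0 -7/25 0; 0 0 0 1]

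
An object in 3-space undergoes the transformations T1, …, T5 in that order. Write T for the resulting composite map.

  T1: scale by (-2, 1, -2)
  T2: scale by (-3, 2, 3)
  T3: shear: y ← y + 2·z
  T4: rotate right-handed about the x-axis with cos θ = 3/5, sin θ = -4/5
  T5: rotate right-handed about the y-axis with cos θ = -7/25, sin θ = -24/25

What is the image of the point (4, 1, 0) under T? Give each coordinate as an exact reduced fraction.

T(p) = (-648/125, 6/5, 2936/125)

T1 scale by (-2, 1, -2): (4, 1, 0) → (-8, 1, 0)
T2 scale by (-3, 2, 3): (-8, 1, 0) → (24, 2, 0)
T3 shear: y ← y + 2·z: (24, 2, 0) → (24, 2, 0)
T4 rotate right-handed about the x-axis with cos θ = 3/5, sin θ = -4/5: (24, 2, 0) → (24, 6/5, -8/5)
T5 rotate right-handed about the y-axis with cos θ = -7/25, sin θ = -24/25: (24, 6/5, -8/5) → (-648/125, 6/5, 2936/125)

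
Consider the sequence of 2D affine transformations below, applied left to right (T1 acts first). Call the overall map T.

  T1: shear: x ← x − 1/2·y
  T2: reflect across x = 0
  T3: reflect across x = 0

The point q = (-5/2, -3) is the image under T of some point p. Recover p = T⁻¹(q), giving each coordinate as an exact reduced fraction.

T1 = [1 -1/2 0; 0 1 0; 0 0 1]
T2·T1 = [-1 1/2 0; 0 1 0; 0 0 1]
T3·…·T1 = [1 -1/2 0; 0 1 0; 0 0 1]
det M = 1; M⁻¹ = [1 1/2 0; 0 1 0; 0 0 1]
M⁻¹ · (-5/2, -3)ᵀ = (-4, -3)ᵀ

p = (-4, -3)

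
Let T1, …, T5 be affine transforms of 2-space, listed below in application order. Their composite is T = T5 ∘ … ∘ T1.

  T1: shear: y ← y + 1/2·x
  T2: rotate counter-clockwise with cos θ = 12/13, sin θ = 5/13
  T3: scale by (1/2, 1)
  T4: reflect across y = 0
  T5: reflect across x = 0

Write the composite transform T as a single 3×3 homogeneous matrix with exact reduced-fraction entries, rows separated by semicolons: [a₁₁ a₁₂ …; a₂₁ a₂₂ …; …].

T1 = [1 0 0; 1/2 1 0; 0 0 1]
T2·T1 = [19/26 -5/13 0; 11/13 12/13 0; 0 0 1]
T3·…·T1 = [19/52 -5/26 0; 11/13 12/13 0; 0 0 1]
T4·…·T1 = [19/52 -5/26 0; -11/13 -12/13 0; 0 0 1]
T5·…·T1 = [-19/52 5/26 0; -11/13 -12/13 0; 0 0 1]

T = [-19/52 5/26 0; -11/13 -12/13 0; 0 0 1]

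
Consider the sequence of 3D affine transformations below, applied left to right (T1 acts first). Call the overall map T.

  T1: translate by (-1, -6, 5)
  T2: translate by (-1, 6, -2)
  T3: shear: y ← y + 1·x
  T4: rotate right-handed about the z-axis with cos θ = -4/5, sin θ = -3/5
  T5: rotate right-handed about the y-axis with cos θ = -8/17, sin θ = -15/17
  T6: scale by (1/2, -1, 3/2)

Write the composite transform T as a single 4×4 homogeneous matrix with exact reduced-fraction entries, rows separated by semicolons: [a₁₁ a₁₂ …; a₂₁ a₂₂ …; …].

T = [4/85 -12/85 -15/34 -241/170; 7/5 4/5 0 -14/5; -9/34 27/34 -12/17 -27/17; 0 0 0 1]

T1 = [1 0 0 -1; 0 1 0 -6; 0 0 1 5; 0 0 0 1]
T2·T1 = [1 0 0 -2; 0 1 0 0; 0 0 1 3; 0 0 0 1]
T3·…·T1 = [1 0 0 -2; 1 1 0 -2; 0 0 1 3; 0 0 0 1]
T4·…·T1 = [-1/5 3/5 0 2/5; -7/5 -4/5 0 14/5; 0 0 1 3; 0 0 0 1]
T5·…·T1 = [8/85 -24/85 -15/17 -241/85; -7/5 -4/5 0 14/5; -3/17 9/17 -8/17 -18/17; 0 0 0 1]
T6·…·T1 = [4/85 -12/85 -15/34 -241/170; 7/5 4/5 0 -14/5; -9/34 27/34 -12/17 -27/17; 0 0 0 1]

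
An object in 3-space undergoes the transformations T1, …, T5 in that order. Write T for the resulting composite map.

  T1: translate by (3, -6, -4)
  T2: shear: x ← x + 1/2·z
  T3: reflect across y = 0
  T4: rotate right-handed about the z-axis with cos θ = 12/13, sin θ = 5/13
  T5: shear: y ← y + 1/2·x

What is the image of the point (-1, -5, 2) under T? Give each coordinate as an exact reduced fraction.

T(p) = (-43/13, 231/26, -2)

T1 translate by (3, -6, -4): (-1, -5, 2) → (2, -11, -2)
T2 shear: x ← x + 1/2·z: (2, -11, -2) → (1, -11, -2)
T3 reflect across y = 0: (1, -11, -2) → (1, 11, -2)
T4 rotate right-handed about the z-axis with cos θ = 12/13, sin θ = 5/13: (1, 11, -2) → (-43/13, 137/13, -2)
T5 shear: y ← y + 1/2·x: (-43/13, 137/13, -2) → (-43/13, 231/26, -2)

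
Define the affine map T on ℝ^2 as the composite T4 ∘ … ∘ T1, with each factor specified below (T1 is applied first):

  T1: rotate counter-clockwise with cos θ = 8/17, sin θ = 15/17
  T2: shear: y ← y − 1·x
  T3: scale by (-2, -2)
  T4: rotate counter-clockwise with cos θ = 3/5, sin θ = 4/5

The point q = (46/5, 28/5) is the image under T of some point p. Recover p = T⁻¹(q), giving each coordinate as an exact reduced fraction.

p = (-5, 3)

T1 = [8/17 -15/17 0; 15/17 8/17 0; 0 0 1]
T2·T1 = [8/17 -15/17 0; 7/17 23/17 0; 0 0 1]
T3·…·T1 = [-16/17 30/17 0; -14/17 -46/17 0; 0 0 1]
T4·…·T1 = [8/85 274/85 0; -106/85 -18/85 0; 0 0 1]
det M = 4; M⁻¹ = [-9/170 -137/170 0; 53/170 2/85 0; 0 0 1]
M⁻¹ · (46/5, 28/5)ᵀ = (-5, 3)ᵀ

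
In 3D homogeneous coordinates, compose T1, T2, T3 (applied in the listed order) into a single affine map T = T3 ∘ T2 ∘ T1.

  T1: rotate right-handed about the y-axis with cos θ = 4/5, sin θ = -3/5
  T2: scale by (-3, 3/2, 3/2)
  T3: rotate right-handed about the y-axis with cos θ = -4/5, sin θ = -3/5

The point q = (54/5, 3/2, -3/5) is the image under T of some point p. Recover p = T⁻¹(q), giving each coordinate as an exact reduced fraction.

p = (0, 1, -5)

T1 = [4/5 0 -3/5 0; 0 1 0 0; 3/5 0 4/5 0; 0 0 0 1]
T2·T1 = [-12/5 0 9/5 0; 0 3/2 0 0; 9/10 0 6/5 0; 0 0 0 1]
T3·…·T1 = [69/50 0 -54/25 0; 0 3/2 0 0; -54/25 0 3/25 0; 0 0 0 1]
det M = -27/4; M⁻¹ = [-2/75 0 -12/25 0; 0 2/3 0 0; -12/25 0 -23/75 0; 0 0 0 1]
M⁻¹ · (54/5, 3/2, -3/5)ᵀ = (0, 1, -5)ᵀ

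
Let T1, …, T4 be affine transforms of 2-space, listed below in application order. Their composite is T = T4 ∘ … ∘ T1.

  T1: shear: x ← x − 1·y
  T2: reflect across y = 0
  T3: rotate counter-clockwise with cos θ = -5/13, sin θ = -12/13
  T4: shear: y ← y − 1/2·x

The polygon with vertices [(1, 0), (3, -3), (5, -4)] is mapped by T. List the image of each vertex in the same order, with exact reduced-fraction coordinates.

T1 shear: x ← x − 1·y: (1, 0) → (1, 0); (3, -3) → (6, -3); (5, -4) → (9, -4)
T2 reflect across y = 0: (1, 0) → (1, 0); (6, -3) → (6, 3); (9, -4) → (9, 4)
T3 rotate counter-clockwise with cos θ = -5/13, sin θ = -12/13: (1, 0) → (-5/13, -12/13); (6, 3) → (6/13, -87/13); (9, 4) → (3/13, -128/13)
T4 shear: y ← y − 1/2·x: (-5/13, -12/13) → (-5/13, -19/26); (6/13, -87/13) → (6/13, -90/13); (3/13, -128/13) → (3/13, -259/26)

image vertices: (-5/13, -19/26), (6/13, -90/13), (3/13, -259/26)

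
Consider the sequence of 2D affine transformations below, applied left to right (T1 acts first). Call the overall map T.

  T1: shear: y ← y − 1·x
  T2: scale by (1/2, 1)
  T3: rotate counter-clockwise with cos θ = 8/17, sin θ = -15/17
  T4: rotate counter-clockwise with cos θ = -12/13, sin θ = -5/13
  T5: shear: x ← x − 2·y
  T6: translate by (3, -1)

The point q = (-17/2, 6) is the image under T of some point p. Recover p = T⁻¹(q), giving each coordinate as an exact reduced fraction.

p = (5, -2)

T1 = [1 0 0; -1 1 0; 0 0 1]
T2·T1 = [1/2 0 0; -1 1 0; 0 0 1]
T3·…·T1 = [-11/17 15/17 0; -31/34 8/17 0; 0 0 1]
T4·…·T1 = [109/442 -140/221 0; 241/221 -171/221 0; 0 0 1]
T5·…·T1 = [-855/442 202/221 0; 241/221 -171/221 0; 0 0 1]
T6·…·T1 = [-855/442 202/221 3; 241/221 -171/221 -1; 0 0 1]
det M = 1/2; M⁻¹ = [-342/221 -404/221 622/221; -482/221 -855/221 591/221; 0 0 1]
M⁻¹ · (-17/2, 6)ᵀ = (5, -2)ᵀ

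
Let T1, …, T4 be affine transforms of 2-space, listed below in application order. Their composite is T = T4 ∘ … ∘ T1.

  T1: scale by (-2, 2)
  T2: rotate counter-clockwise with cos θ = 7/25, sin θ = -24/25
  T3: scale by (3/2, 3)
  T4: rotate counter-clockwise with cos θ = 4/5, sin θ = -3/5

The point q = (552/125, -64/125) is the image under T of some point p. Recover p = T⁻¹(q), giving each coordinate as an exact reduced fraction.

T1 = [-2 0 0; 0 2 0; 0 0 1]
T2·T1 = [-14/25 48/25 0; 48/25 14/25 0; 0 0 1]
T3·…·T1 = [-21/25 72/25 0; 144/25 42/25 0; 0 0 1]
T4·…·T1 = [348/125 414/125 0; 639/125 -48/125 0; 0 0 1]
det M = -18; M⁻¹ = [8/375 23/125 0; 71/250 -58/375 0; 0 0 1]
M⁻¹ · (552/125, -64/125)ᵀ = (0, 4/3)ᵀ

p = (0, 4/3)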